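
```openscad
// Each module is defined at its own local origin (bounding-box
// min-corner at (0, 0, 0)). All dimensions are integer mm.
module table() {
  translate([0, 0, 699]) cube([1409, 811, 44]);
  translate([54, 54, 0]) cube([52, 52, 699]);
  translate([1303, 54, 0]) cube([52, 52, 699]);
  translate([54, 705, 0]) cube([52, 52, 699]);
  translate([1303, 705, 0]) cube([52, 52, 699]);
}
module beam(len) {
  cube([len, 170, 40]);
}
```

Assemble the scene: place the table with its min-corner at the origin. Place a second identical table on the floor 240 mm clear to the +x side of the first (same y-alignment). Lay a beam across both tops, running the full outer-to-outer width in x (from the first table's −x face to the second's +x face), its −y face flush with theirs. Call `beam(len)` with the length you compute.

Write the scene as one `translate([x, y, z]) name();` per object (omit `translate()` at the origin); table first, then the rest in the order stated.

table();
translate([1649, 0, 0]) table();
translate([0, 0, 743]) beam(3058);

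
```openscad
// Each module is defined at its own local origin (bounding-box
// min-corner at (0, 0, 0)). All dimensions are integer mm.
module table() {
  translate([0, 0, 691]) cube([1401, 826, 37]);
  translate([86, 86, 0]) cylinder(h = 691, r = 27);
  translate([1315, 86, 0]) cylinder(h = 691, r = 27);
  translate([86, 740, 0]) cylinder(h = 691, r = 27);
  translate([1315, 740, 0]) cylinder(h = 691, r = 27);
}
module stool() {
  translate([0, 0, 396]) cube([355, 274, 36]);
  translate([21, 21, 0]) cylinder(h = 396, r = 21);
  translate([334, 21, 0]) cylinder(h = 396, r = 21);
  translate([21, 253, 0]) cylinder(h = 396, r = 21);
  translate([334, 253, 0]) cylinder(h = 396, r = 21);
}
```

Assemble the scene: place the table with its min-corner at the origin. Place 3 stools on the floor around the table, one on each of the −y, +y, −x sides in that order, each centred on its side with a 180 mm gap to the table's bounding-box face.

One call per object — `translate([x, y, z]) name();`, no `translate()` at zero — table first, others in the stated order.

table();
translate([523, -454, 0]) stool();
translate([523, 1006, 0]) stool();
translate([-535, 276, 0]) stool();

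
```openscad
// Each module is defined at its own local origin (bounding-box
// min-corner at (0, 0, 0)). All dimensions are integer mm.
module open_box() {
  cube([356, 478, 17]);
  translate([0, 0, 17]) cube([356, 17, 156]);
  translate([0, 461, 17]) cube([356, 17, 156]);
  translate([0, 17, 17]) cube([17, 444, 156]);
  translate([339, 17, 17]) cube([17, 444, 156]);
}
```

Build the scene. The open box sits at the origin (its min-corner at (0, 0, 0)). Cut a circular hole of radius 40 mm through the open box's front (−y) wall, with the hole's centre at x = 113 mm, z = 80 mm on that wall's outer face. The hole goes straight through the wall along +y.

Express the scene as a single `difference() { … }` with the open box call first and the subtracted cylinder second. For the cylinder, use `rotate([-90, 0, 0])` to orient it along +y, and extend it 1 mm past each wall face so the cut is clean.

difference() {
  open_box();
  translate([113, -1, 80]) rotate([-90, 0, 0]) cylinder(h = 19, r = 40);
}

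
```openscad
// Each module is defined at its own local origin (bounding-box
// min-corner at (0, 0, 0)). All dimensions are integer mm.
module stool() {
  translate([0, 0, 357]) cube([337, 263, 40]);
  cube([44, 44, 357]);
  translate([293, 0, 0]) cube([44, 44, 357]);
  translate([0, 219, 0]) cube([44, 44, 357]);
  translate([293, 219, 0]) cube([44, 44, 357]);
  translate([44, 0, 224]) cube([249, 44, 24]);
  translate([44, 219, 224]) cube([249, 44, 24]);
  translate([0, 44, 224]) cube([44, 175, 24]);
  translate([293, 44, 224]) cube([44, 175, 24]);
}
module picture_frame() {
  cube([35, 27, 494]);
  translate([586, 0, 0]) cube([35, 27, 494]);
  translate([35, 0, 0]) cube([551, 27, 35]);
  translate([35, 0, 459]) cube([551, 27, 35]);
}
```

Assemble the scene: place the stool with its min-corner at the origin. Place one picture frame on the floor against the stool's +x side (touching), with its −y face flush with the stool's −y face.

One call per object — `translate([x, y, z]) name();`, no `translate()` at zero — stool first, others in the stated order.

stool();
translate([337, 0, 0]) picture_frame();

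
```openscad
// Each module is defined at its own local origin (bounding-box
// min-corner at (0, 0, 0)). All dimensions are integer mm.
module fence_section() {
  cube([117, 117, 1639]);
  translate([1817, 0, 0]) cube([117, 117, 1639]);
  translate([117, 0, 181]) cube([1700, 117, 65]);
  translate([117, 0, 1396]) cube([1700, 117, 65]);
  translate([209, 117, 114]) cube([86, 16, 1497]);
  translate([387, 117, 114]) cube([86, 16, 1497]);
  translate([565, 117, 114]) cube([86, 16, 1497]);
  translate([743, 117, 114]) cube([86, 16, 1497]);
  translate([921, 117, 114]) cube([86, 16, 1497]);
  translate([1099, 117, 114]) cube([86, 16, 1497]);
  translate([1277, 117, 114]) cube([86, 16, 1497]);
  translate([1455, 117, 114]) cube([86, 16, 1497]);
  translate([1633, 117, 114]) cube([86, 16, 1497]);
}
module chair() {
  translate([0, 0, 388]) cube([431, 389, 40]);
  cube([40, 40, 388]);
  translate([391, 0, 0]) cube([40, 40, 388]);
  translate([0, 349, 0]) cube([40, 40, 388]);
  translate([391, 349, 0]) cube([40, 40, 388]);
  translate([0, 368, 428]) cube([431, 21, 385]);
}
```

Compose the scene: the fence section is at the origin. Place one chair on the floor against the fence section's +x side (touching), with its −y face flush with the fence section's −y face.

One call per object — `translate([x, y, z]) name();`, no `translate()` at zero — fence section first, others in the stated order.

fence_section();
translate([1934, 0, 0]) chair();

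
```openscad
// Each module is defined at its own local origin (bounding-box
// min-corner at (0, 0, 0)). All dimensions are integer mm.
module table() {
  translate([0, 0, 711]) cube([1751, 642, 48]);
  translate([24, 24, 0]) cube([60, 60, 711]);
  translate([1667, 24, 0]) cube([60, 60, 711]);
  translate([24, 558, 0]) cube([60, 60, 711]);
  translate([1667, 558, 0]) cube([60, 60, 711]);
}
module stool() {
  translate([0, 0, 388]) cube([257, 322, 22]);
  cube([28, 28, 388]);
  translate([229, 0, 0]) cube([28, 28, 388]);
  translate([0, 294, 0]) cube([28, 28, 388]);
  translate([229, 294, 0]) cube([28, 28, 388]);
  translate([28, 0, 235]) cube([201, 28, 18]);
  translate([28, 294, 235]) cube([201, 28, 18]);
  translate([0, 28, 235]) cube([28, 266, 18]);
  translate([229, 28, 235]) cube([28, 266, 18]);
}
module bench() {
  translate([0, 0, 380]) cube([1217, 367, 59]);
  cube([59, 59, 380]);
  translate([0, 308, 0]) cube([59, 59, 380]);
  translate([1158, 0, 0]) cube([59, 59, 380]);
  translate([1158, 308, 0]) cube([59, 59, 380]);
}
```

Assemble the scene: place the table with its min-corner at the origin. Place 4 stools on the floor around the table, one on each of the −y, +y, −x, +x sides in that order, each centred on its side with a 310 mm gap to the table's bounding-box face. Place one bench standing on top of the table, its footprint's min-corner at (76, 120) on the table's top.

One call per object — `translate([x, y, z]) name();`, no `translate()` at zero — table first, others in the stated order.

table();
translate([747, -632, 0]) stool();
translate([747, 952, 0]) stool();
translate([-567, 160, 0]) stool();
translate([2061, 160, 0]) stool();
translate([76, 120, 759]) bench();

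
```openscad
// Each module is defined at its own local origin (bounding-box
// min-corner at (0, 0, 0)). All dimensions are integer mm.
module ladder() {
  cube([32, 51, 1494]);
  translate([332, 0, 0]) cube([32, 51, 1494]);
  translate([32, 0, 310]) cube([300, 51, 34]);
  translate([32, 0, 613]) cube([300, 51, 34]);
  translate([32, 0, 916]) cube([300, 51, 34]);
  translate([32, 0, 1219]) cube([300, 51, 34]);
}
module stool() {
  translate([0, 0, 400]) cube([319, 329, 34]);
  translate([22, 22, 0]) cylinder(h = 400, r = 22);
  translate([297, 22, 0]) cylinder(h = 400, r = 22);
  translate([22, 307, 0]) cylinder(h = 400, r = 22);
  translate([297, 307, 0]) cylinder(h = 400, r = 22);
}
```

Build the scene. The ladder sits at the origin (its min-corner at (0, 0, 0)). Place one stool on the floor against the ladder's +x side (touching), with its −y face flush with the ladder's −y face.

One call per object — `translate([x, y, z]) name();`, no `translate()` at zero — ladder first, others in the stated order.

ladder();
translate([364, 0, 0]) stool();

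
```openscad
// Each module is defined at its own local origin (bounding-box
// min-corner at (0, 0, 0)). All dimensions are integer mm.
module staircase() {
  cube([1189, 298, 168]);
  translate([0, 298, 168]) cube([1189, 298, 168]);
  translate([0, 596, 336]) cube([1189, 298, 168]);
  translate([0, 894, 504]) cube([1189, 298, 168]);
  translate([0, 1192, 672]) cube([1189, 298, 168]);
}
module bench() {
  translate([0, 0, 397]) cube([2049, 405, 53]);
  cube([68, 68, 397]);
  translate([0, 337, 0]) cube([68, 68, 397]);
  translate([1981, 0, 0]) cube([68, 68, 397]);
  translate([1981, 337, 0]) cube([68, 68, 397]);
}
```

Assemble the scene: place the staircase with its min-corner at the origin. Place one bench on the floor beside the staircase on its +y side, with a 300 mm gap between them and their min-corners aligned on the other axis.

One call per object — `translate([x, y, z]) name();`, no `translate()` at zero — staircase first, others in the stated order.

staircase();
translate([0, 1790, 0]) bench();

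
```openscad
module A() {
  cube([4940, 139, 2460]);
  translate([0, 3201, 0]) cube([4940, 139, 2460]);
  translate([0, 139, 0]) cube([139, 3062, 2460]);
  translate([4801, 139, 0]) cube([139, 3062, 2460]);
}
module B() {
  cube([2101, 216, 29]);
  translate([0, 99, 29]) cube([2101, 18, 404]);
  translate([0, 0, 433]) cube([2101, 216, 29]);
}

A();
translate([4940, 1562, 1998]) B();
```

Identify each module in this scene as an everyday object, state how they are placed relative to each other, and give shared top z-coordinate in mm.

A is a house frame. B is an I-beam. The I-beam is beside the house frame with their tops flush at z = 2460. The shared top z-coordinate is 2460 mm.

Both tops at z = 2460 mm.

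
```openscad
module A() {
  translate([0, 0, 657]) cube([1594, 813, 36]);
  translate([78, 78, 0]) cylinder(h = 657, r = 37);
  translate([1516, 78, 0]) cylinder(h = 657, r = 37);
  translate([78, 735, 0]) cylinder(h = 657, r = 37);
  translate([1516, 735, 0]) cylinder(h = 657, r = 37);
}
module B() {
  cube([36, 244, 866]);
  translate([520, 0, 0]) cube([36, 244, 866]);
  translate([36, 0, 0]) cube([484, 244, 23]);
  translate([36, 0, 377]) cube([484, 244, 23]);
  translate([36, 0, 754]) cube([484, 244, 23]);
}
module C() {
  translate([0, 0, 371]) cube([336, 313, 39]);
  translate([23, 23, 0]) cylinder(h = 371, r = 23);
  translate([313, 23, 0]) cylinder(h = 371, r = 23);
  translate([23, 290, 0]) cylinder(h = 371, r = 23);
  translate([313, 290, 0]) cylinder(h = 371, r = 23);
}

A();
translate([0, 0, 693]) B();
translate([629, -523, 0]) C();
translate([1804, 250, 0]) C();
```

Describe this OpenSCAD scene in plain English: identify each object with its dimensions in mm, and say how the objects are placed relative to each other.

A is a table: top 1594 mm (x) × 813 mm (y), 36 mm thick, upper face at z = 693 mm, on four round legs of 74 mm diameter, each leg's bounding box inset 41 mm from the nearest pair of top edges, running from z = 0 to the bottom of the top.

B is an open bookshelf. Two side panels, each 36 mm thick, 244 mm deep and 866 mm tall, stand 556 mm apart (outside-to-outside). Between them sit 3 shelves, each 23 mm thick and 244 mm deep, spanning the full gap between the sides. The bottom shelf rests on the floor (its underside at z = 0) and the clear gap between one shelf's top and the next shelf's underside is 354 mm.

C is a four-legged stool. The seat is a 336×313×39 mm slab whose top surface is at z = 410 mm; four round legs, each 46 mm in diameter, run from the floor (z = 0) to the underside of the seat, each leg's axis is inset half a diameter from the nearest pair of seat edges (so the leg's bounding box is flush with the corner).

The bookshelf is on top of the table. Two stools sit around the table at the −y, +x sides.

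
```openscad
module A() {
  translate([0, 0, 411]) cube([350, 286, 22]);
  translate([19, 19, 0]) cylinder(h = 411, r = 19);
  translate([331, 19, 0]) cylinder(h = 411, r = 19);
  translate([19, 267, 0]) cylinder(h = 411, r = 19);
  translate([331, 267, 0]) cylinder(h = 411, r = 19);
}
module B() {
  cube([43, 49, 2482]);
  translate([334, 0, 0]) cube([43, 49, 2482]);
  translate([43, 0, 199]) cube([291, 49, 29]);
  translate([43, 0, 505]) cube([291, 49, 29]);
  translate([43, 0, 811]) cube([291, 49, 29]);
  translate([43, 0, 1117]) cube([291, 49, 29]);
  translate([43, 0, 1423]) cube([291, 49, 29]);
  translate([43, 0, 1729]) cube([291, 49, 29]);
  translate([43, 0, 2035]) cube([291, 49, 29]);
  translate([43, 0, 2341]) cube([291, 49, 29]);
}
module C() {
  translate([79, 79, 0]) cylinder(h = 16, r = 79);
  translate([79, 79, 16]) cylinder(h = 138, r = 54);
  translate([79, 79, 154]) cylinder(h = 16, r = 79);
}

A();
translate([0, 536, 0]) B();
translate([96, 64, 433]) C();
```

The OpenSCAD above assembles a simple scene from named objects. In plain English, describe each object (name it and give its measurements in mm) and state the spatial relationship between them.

A is a four-legged stool. The seat is 350×286 mm, 22 mm thick, top at z = 433 mm. It stands on four round legs, each 38 mm in diameter, from z = 0 to the seat underside, each leg's axis is inset half a diameter from the nearest pair of seat edges (so the leg's bounding box is flush with the corner).

B is a wooden ladder with two side rails of 43×49 mm section and 2482 mm height, set 377 mm apart overall. Between them run 8 rectangular rungs (49 mm deep, 29 mm thick), front faces flush with the rails' −y face. The bottom of the first rung is 199 mm above the floor and each subsequent rung is 306 mm higher than the one below.

C is a spool: two coaxial disc flanges of radius 79 mm and thickness 16 mm, joined by a core cylinder of radius 54 mm and height 138 mm. The lower flange rests on z = 0 and the three cylinders share a vertical axis.

The ladder is on the floor beside the stool on its +y side. The spool is on top of the stool, centred.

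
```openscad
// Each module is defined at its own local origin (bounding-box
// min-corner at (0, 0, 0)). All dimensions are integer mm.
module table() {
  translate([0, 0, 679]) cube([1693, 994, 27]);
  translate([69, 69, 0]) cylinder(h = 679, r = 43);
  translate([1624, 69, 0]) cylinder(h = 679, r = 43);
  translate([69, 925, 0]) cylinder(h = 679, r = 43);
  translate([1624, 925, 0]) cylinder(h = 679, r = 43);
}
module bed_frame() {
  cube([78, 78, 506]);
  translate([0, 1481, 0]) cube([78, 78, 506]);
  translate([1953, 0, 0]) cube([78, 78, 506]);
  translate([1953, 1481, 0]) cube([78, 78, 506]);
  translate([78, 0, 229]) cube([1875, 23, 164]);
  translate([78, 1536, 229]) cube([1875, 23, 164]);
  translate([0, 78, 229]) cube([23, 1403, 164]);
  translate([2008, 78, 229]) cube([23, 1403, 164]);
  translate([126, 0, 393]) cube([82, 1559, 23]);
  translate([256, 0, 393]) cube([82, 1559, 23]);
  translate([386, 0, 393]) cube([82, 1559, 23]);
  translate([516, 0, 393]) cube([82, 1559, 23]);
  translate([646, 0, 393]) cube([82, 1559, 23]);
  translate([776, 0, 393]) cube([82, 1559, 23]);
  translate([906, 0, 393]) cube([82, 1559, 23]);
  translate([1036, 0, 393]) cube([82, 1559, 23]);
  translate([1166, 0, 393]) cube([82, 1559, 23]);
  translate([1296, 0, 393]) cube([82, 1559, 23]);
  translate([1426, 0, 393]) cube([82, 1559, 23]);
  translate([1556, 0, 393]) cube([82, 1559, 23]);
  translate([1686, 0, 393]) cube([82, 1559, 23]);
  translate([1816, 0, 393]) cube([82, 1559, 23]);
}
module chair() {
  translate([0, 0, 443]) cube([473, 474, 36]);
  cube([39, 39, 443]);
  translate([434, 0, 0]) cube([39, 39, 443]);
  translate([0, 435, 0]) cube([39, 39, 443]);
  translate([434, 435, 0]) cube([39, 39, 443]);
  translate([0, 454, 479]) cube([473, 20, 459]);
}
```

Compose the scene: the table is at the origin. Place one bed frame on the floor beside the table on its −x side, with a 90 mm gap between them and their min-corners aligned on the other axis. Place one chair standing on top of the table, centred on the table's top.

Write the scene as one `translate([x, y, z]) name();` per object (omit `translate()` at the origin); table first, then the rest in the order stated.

table();
translate([-2121, 0, 0]) bed_frame();
translate([610, 260, 706]) chair();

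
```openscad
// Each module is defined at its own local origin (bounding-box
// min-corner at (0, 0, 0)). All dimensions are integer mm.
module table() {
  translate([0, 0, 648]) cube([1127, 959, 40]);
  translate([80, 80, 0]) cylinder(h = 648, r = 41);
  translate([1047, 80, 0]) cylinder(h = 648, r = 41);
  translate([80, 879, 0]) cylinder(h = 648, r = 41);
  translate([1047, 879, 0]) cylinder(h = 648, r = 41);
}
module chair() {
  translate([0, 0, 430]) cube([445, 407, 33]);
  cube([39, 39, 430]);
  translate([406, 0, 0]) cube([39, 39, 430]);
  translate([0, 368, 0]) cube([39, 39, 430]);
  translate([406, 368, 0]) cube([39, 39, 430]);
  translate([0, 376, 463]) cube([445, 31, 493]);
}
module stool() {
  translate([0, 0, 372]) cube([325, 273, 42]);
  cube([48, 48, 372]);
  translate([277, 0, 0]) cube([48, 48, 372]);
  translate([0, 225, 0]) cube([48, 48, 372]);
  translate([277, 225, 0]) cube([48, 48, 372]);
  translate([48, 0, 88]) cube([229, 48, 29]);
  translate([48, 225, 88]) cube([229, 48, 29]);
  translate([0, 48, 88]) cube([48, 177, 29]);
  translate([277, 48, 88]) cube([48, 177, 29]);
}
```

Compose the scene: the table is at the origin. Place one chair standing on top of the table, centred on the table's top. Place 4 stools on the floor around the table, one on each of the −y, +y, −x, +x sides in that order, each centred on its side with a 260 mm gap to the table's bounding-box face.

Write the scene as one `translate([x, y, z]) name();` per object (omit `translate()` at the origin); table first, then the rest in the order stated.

table();
translate([341, 276, 688]) chair();
translate([401, -533, 0]) stool();
translate([401, 1219, 0]) stool();
translate([-585, 343, 0]) stool();
translate([1387, 343, 0]) stool();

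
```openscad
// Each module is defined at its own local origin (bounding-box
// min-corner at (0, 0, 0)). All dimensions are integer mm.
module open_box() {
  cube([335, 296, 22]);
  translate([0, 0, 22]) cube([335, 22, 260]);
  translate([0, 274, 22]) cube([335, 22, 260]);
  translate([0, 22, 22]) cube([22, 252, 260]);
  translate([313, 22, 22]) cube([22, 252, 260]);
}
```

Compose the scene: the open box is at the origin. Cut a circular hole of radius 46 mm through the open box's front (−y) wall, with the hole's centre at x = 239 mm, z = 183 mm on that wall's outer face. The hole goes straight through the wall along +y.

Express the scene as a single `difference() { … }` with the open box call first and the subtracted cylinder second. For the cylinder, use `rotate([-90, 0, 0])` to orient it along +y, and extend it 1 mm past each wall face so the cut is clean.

difference() {
  open_box();
  translate([239, -1, 183]) rotate([-90, 0, 0]) cylinder(h = 24, r = 46);
}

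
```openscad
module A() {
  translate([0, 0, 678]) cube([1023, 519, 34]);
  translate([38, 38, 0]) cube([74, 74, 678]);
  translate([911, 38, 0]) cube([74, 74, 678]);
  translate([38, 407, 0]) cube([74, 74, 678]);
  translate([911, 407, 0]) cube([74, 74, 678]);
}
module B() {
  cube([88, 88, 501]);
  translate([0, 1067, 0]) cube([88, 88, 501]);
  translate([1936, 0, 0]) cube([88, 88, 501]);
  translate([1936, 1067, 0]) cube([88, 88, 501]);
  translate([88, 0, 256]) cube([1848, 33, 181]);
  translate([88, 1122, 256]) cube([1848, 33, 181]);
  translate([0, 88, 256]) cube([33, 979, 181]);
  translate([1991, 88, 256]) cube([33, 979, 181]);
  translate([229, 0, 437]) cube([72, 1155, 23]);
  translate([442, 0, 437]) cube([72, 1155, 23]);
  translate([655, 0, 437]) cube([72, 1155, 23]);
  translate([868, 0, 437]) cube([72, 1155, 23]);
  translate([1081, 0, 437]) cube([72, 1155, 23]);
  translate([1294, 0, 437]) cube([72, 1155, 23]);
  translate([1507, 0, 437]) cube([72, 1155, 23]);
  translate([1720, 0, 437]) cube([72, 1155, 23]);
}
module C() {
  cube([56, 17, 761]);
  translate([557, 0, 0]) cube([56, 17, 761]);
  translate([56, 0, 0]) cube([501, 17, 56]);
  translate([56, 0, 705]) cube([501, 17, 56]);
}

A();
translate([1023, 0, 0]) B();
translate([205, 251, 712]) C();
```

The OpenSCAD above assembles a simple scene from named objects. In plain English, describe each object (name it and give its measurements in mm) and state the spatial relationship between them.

A is a table with a 1023×519 mm rectangular top, 34 mm thick, top surface at z = 712 mm, supported by four 74×74 mm square legs, each inset 38 mm from the nearest pair of top edges, running from the floor.

B is a bed frame 2024 mm long (x) by 1155 mm wide (y). Four 88×88 mm corner posts, 501 mm tall, at the corners of the footprint. Four rails of 33 mm thickness and 181 mm height run between adjacent posts with their undersides at z = 256 mm, their outer faces flush with the outside of the frame (the two x-running rails run between the posts' inner faces; the two y-running rails run between the posts' inner faces). 8 slats, each 72 mm wide (x) and 23 mm thick, lie across the top of the two x-running rails, running the full 1155 mm width of the frame in y; the slats are evenly spaced along x between the inner faces of the end posts with equal gaps (rounded down to the nearest mm) at the −x end and between each pair — any rounding remainder accumulates at the +x end.

C is a rectangular picture frame lying in the x–z plane (depth along y). The opening is 501 mm wide (x) by 649 mm tall (z), surrounded by a border 56 mm wide on all four sides. The frame is 17 mm deep and is made of two full-height vertical stiles with two horizontal rails fitted between them.

The bed frame is against the table's +x side, with their −y faces flush. The picture frame is on top of the table, centred.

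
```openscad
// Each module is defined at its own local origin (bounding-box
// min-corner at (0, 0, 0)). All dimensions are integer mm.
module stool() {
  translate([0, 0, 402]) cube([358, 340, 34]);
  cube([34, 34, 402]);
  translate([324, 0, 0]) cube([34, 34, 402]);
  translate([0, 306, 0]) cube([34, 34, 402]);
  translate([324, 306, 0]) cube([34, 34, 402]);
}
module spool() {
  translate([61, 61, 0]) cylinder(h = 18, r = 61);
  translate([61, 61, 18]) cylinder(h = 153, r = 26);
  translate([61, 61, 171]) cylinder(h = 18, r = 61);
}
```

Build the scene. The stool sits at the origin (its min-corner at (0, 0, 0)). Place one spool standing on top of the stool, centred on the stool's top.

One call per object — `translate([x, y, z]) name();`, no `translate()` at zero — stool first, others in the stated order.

stool();
translate([118, 109, 436]) spool();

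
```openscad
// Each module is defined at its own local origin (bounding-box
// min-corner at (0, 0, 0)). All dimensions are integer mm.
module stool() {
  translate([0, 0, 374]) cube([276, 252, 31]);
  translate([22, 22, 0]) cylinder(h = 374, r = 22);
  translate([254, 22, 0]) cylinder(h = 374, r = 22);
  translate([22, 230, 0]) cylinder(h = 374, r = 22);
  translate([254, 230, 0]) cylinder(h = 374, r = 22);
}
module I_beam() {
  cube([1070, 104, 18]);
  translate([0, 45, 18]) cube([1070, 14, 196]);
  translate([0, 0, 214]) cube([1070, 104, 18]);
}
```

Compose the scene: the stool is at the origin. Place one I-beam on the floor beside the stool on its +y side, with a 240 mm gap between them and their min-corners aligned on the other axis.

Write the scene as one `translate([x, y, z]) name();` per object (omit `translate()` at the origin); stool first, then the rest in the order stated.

stool();
translate([0, 492, 0]) I_beam();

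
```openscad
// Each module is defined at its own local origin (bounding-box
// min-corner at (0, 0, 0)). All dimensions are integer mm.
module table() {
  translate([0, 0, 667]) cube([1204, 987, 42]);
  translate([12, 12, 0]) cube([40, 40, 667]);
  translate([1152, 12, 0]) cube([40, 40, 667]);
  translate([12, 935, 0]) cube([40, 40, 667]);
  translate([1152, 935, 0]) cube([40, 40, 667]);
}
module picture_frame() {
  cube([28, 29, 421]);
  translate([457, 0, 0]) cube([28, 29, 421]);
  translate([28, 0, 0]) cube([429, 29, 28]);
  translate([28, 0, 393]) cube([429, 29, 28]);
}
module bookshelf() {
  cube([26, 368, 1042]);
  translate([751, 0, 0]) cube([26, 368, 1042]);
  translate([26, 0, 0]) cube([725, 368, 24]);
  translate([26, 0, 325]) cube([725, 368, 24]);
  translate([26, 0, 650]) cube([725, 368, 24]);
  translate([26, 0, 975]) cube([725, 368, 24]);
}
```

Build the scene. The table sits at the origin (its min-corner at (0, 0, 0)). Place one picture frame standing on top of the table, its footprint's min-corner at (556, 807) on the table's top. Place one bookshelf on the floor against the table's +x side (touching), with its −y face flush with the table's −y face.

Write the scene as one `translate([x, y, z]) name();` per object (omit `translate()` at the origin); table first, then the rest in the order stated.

table();
translate([556, 807, 709]) picture_frame();
translate([1204, 0, 0]) bookshelf();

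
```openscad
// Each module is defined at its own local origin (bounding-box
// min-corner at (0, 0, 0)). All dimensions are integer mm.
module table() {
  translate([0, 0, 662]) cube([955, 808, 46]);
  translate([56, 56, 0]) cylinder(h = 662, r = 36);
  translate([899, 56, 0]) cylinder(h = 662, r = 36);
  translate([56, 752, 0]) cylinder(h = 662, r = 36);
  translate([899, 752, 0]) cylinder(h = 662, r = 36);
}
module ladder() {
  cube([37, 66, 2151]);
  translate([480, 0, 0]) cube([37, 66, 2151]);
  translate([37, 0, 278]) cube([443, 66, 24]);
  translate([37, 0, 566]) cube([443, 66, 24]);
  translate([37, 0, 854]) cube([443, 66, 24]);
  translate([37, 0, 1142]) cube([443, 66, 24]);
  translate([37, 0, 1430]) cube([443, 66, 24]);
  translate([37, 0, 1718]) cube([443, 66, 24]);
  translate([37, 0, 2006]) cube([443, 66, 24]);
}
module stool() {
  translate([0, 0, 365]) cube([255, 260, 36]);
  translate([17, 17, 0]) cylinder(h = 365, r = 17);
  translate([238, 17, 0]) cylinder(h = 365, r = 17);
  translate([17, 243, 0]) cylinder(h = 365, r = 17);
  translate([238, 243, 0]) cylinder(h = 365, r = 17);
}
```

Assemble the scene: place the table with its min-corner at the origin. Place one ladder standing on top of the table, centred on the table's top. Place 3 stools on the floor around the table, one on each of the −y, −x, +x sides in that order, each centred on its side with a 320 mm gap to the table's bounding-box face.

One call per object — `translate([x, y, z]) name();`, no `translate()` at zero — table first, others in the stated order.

table();
translate([219, 371, 708]) ladder();
translate([350, -580, 0]) stool();
translate([-575, 274, 0]) stool();
translate([1275, 274, 0]) stool();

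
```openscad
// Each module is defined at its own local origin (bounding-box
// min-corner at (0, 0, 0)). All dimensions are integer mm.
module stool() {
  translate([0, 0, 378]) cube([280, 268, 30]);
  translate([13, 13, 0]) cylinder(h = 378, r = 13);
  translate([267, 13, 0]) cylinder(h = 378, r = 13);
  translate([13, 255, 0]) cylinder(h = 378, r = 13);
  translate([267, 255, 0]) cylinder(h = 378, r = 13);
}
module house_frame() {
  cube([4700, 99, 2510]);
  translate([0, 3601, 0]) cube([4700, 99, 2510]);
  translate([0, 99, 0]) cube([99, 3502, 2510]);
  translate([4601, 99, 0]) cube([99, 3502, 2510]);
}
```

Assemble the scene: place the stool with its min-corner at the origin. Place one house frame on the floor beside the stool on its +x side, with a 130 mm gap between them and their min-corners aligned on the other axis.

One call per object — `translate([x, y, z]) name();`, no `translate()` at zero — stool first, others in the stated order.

stool();
translate([410, 0, 0]) house_frame();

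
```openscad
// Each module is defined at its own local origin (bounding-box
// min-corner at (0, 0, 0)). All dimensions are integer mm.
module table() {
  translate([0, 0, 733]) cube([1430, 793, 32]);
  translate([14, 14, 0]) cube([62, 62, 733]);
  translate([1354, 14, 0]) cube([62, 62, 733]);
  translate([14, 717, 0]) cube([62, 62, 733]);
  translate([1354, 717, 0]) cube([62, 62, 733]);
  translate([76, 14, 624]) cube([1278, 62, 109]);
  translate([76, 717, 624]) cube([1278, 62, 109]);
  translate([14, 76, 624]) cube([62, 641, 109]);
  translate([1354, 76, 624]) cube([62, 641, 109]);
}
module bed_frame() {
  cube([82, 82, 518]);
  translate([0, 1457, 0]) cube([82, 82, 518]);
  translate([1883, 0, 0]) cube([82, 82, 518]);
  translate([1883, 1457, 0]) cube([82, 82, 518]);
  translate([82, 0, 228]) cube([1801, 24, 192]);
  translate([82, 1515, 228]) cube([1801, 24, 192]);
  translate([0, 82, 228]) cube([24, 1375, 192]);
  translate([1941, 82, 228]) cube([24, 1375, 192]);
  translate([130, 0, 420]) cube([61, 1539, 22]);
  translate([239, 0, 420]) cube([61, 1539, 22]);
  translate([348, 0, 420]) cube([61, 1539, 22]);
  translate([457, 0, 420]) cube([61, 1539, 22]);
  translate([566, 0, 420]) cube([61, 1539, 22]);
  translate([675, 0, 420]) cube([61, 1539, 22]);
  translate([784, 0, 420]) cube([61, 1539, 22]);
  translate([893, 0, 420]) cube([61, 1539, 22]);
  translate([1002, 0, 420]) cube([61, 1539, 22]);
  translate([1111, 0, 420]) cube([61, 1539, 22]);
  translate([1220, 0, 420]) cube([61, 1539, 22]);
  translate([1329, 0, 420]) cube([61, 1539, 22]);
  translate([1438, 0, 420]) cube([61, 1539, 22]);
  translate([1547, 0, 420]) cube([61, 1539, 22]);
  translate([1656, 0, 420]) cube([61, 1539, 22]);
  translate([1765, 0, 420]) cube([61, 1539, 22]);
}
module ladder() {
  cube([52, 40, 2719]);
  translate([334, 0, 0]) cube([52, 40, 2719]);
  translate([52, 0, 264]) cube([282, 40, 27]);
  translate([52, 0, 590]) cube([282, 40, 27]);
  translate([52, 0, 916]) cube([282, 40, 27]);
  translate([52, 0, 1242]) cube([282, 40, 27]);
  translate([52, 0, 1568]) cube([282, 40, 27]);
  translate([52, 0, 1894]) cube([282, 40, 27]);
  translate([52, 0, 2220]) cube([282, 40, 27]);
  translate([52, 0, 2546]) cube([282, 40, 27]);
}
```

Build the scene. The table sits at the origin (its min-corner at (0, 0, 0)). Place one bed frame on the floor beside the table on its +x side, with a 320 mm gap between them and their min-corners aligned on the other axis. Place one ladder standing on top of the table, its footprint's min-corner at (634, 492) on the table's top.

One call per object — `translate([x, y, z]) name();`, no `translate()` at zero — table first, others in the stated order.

table();
translate([1750, 0, 0]) bed_frame();
translate([634, 492, 765]) ladder();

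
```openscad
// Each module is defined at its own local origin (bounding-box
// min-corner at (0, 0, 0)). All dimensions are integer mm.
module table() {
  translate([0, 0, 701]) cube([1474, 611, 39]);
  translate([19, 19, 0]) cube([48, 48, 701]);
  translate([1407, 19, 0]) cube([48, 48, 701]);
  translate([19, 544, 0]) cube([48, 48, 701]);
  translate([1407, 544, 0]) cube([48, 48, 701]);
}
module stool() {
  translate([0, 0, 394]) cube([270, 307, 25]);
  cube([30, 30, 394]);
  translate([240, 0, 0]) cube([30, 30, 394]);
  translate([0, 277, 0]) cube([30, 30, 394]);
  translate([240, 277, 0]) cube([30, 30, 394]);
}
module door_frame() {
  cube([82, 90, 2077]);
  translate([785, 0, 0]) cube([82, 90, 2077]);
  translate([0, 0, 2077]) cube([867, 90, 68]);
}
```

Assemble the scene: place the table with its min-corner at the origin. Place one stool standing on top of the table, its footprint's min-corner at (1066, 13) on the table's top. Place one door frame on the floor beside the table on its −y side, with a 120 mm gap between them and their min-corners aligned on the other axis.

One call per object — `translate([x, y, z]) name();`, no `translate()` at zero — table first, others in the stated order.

table();
translate([1066, 13, 740]) stool();
translate([0, -210, 0]) door_frame();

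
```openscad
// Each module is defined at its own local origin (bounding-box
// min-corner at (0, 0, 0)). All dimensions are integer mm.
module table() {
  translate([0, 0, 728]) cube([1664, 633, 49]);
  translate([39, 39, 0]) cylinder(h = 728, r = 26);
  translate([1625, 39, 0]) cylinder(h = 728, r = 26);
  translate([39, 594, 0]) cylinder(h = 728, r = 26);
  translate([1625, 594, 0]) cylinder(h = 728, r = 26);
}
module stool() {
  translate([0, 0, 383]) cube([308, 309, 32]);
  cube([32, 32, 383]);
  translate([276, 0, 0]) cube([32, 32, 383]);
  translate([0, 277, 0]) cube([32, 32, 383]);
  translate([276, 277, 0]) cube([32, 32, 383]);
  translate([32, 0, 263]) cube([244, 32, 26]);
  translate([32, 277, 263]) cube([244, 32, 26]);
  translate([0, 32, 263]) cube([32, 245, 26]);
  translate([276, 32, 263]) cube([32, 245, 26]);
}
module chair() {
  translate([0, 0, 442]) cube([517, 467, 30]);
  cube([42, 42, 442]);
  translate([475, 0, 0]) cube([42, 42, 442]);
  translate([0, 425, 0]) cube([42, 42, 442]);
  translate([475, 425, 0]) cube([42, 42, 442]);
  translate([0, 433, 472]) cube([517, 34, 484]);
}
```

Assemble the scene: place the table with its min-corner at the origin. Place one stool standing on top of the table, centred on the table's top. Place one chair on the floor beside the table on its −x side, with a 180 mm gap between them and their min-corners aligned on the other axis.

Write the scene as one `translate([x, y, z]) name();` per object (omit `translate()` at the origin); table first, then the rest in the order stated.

table();
translate([678, 162, 777]) stool();
translate([-697, 0, 0]) chair();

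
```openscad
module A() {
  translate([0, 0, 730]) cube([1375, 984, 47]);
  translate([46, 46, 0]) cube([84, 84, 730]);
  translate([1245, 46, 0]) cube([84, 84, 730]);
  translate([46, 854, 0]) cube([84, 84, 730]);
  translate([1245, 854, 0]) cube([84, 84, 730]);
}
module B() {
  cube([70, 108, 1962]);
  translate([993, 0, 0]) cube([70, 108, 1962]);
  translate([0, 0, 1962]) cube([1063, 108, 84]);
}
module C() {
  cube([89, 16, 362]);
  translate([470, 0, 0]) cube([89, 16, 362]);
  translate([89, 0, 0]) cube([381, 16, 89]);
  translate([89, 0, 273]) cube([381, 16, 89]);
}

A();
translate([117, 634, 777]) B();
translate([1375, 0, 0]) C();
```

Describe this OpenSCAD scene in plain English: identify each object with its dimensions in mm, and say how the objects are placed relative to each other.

A is a rectangular dining table. The top is 1375×984×47 mm with its upper surface at z = 777 mm. It stands on four 84×84 mm square legs, each inset 46 mm from the nearest pair of top edges, running from the floor to the underside of the top.

B is a door frame. The clear opening is 923 mm wide and 1962 mm high. Two 70 mm wide jambs, 108 mm deep, stand either side of the opening from the floor to the top of the opening. A 84 mm thick head sits across the top of both jambs, spanning the full outside width of the frame.

C is a picture frame with a 381×184 mm rectangular opening (x by z) and a uniform 89 mm border on every side. Frame depth is 16 mm along y. It is built from two vertical stiles running the full outside height and two horizontal rails spanning the gap between the stiles.

The door frame is on top of the table. The picture frame is against the table's +x side, with their −y faces flush.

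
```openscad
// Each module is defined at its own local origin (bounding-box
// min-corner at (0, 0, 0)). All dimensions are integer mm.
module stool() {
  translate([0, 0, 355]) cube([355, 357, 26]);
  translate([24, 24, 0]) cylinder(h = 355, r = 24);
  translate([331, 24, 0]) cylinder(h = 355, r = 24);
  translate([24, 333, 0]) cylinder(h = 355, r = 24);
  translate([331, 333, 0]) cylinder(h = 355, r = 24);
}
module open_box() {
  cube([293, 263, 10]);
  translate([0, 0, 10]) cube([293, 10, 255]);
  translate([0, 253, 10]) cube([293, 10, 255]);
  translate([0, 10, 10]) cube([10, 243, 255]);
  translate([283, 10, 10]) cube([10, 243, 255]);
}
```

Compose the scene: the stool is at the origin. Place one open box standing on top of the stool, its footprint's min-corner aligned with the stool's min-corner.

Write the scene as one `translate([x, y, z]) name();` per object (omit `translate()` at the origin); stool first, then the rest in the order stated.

stool();
translate([0, 0, 381]) open_box();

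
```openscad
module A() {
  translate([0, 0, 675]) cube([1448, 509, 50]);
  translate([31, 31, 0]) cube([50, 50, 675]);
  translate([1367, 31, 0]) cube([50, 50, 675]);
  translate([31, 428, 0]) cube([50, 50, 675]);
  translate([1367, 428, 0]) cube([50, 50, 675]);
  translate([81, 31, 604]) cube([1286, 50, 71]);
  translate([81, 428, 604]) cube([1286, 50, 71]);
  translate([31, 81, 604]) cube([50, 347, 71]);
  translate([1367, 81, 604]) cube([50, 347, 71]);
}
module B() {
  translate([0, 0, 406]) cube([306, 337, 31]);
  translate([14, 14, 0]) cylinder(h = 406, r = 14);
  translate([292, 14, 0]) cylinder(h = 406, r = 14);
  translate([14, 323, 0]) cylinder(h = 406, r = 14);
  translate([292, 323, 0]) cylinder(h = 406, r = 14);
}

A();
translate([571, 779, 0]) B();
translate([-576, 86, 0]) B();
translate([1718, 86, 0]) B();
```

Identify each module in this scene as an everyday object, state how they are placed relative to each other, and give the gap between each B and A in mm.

A is a table. B is a stool. Three stools sit around the table at the +y, −x, +x sides. The gap between each stool and the table is 270 mm.

Each stool's nearest face is 270 mm from the table's bounding box.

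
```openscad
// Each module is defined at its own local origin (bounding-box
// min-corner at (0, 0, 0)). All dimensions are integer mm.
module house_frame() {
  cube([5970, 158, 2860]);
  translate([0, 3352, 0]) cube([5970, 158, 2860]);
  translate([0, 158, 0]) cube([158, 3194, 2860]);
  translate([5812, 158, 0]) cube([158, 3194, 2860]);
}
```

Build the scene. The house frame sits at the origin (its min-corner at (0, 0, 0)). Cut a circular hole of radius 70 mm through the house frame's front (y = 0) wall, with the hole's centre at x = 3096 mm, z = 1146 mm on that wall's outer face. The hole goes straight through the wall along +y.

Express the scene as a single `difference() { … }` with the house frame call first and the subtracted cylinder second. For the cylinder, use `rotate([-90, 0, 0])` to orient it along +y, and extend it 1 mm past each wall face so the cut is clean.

difference() {
  house_frame();
  translate([3096, -1, 1146]) rotate([-90, 0, 0]) cylinder(h = 160, r = 70);
}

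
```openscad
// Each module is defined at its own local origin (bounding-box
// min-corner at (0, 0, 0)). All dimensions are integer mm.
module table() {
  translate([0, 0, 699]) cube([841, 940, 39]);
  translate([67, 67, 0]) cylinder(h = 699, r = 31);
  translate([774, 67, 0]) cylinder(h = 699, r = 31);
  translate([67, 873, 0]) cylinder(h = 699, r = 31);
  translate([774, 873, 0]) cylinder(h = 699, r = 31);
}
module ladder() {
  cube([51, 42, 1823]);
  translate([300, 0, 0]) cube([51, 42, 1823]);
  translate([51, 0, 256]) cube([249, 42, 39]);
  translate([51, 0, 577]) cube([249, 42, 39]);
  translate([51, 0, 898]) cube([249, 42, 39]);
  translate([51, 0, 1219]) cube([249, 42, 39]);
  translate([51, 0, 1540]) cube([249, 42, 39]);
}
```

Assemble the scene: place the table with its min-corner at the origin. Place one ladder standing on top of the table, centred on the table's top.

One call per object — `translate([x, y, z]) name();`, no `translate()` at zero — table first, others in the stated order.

table();
translate([245, 449, 738]) ladder();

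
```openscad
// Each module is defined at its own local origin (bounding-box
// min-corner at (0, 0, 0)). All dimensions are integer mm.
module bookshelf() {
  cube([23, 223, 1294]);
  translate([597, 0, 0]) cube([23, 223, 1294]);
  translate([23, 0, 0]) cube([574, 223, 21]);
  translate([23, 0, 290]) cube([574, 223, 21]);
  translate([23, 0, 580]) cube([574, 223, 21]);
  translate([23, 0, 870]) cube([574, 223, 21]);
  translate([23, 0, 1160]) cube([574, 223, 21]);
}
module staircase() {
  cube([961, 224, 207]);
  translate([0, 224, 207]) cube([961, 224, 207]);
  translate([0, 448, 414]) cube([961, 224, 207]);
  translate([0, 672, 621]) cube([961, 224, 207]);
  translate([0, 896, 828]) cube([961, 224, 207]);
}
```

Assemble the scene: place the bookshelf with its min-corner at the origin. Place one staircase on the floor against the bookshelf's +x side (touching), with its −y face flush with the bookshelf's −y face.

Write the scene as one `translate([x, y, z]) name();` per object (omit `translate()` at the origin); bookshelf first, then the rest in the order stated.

bookshelf();
translate([620, 0, 0]) staircase();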